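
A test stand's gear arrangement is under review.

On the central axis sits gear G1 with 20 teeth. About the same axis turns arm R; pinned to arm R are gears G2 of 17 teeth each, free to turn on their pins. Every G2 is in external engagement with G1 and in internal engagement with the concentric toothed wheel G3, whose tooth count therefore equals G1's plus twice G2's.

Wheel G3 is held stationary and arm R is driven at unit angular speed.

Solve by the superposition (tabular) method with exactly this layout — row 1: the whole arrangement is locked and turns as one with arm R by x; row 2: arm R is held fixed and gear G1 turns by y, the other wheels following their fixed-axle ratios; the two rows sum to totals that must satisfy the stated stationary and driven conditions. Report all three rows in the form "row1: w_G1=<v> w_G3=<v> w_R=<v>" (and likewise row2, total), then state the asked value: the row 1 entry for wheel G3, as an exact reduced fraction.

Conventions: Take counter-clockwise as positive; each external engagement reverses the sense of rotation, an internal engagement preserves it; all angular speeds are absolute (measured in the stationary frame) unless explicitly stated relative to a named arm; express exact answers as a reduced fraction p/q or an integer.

class = planetary set [G3 = 20+2·17 = 54; Willis about the carrier]
superposition row 1 [locked train]: every member turns x
row 2 (arm held, sun turns y): ω_ring = −(20/54)·y, ω_arm = 0
boundary: total ω_ring = x − (20/54)·y = 0 and total ω_arm = x = 1  ⇒  y = 27/10, x = 1
row 2 ring = −(20/54)·27/10 = -1
totals (row 1 + row 2): sun 1 + 27/10 = 37/10, ring 1 + (-1) = 0, arm 1 + 0 = 1
asked cell (row1, ring) = 1

row1: w_G1=1 w_G3=1 w_R=1
row2: w_G1=27/10 w_G3=-1 w_R=0
total: w_G1=37/10 w_G3=0 w_R=1
asked value: 1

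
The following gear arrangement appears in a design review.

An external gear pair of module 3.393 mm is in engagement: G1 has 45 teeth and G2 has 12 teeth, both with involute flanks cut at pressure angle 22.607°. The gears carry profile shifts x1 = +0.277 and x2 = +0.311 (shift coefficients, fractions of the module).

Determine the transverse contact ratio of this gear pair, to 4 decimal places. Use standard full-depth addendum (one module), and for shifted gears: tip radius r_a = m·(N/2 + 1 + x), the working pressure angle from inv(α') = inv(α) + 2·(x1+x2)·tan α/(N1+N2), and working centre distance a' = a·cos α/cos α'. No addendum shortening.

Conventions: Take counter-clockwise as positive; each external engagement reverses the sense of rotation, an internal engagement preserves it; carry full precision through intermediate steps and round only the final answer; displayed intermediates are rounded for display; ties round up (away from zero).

1.3822

recognized (one external pair, fixed centres): single-mesh tooth geometry, m = 3.393, N1 = 45, N2 = 12
base radii: r_b1 = 70.476591, r_b2 = 18.793758
tip radii: r_a1 = 80.675361, r_a2 = 24.806223
inv(α') = inv(22.607°) + 2·(+0.277+0.311)·tan α/(45+12) = 0.03042764  ⇒  α' = 25.11854°
a' = a·cos α / cos α' = 96.7005·cos 22.607°/cos 25.11854° = 98.594260
action lengths: √(r_a1²−r_b1²) = 39.262756, √(r_a2²−r_b2²) = 16.190842
base pitch p_b = π·m·cos α = 9.840388
CR = (39.262756 + 16.190842 − 98.594260·sin 25.11854°)/9.840388 = 1.382169
contact ratio ≈ 1.3822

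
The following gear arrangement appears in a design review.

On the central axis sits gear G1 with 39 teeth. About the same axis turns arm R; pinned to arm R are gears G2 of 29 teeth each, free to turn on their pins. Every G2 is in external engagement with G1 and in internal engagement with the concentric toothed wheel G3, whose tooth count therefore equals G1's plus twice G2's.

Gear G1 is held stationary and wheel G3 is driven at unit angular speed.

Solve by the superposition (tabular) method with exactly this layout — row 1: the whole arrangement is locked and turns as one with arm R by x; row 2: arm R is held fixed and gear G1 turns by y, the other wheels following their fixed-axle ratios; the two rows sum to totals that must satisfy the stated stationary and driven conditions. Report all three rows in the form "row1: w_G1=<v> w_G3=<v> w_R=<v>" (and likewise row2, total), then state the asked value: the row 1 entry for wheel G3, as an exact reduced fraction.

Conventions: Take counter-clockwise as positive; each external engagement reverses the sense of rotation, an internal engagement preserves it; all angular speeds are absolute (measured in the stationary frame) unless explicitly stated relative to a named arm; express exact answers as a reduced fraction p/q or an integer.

topology: planetary set — G1 39T / G2 29T / G3 97T, arm = carrier (Willis)
row 1 — lock + rotate with arm: ω_sun = ω_ring = ω_arm = x
superposition row 2 [arm held]: sun y, ring −(39/97)·y, arm 0
boundary: total ω_sun = x + y = 0 and total ω_ring = x − (39/97)·y = 1  ⇒  y = -97/136, x = 97/136
row 2 ring = −(39/97)·(-97/136) = 39/136
totals (row 1 + row 2): sun 97/136 + (-97/136) = 0, ring 97/136 + 39/136 = 1, arm 97/136 + 0 = 97/136
asked cell (row1, ring) = 97/136

row1: w_G1=97/136 w_G3=97/136 w_R=97/136
row2: w_G1=-97/136 w_G3=39/136 w_R=0
total: w_G1=0 w_G3=1 w_R=97/136
asked value: 97/136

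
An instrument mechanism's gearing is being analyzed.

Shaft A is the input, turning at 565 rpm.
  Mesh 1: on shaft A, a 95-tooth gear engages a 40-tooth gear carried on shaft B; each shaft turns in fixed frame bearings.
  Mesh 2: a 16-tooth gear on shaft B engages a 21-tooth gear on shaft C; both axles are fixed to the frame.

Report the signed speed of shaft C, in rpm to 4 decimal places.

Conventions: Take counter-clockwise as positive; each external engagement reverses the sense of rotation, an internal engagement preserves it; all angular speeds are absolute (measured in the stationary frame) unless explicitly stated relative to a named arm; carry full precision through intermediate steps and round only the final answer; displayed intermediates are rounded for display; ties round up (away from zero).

2-mesh fixed-axis compound train (all bearings frame-fixed)
mesh 1 [95T→40T]: ω = 565.0000×95/40 = 1341.8750 rpm, sense flips to −
mesh 2 [16T→21T]: ω = 1341.8750×16/21 = 1022.3810 rpm, sense flips to +
signed output speed = +1022.3810 rpm

+1022.3810 rpm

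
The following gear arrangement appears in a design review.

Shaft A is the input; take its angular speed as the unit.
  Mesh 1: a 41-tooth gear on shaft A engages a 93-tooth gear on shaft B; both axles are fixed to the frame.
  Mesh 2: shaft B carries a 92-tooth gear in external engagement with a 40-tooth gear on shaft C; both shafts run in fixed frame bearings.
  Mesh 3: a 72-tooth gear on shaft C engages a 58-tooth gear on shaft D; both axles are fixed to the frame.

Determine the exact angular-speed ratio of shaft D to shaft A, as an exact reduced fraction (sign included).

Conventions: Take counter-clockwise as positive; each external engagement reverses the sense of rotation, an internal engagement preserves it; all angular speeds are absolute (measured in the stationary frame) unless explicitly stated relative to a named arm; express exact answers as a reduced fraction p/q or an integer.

-5658/4495

class = fixed-axis compound train [3 meshes; 3 ratios multiply, 3 sense flips]
mesh 1 [41T→93T]: running ratio 41/93, sense −
mesh 2 [92T→40T]: running ratio 943/930, sense +
mesh 3 [72T→58T]: running ratio 5658/4495, sense −
ω_out/ω_in = -5658/4495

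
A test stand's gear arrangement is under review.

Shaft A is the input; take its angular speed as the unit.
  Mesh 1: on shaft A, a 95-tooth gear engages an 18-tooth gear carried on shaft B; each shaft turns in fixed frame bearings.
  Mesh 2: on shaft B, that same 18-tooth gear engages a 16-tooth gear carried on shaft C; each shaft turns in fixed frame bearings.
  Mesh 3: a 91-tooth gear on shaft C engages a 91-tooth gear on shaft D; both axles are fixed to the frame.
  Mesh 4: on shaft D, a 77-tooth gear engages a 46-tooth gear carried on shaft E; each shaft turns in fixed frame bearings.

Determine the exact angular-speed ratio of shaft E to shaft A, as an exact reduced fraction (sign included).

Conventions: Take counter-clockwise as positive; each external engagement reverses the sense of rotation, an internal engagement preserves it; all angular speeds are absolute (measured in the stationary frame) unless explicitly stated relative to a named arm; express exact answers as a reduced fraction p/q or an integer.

7315/736

class = fixed-axis compound train [4 meshes; 4 ratios multiply, 4 sense flips]
mesh 1 [95T→18T]: running ratio 95/18, sense −
mesh 2 [18T→16T]: running ratio 95/16, sense +
mesh 3 [91T→91T]: running ratio 95/16, sense −
mesh 4 [77T→46T]: running ratio 7315/736, sense +
ω_out/ω_in = 7315/736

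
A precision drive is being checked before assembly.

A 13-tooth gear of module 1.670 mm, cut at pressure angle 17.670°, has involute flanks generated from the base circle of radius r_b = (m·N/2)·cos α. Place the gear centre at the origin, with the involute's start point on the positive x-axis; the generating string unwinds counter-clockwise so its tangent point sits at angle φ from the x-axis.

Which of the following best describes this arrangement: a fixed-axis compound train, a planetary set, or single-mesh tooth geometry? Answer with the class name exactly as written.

single-mesh involute tooth geometry (13T wheel at module 1.670)
classification: single-mesh tooth geometry

single-mesh tooth geometry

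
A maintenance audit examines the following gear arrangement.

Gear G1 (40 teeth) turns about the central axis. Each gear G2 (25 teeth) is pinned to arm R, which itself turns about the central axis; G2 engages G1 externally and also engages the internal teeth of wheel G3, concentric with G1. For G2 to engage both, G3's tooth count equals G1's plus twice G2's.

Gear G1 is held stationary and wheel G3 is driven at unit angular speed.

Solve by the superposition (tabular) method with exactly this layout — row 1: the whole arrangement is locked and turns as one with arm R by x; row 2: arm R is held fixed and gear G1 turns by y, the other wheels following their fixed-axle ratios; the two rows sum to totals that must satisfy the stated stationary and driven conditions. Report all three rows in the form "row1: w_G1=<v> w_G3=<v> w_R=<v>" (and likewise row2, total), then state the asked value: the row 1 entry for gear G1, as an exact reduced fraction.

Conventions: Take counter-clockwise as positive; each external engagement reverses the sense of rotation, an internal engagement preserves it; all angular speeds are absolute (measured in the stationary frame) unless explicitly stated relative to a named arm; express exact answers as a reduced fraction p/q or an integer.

row1: w_G1=9/13 w_G3=9/13 w_R=9/13
row2: w_G1=-9/13 w_G3=4/13 w_R=0
total: w_G1=0 w_G3=1 w_R=9/13
asked value: 9/13

planetary set (40T centre, 25T on arm, 90T internal) — Willis relation
row 1 (train locked, turned with arm): all members turn x
row 2 — arm fixed, fixed-axis ratios: sun y, ring −(40/90)·y, arm 0
boundary: total ω_sun = x + y = 0 and total ω_ring = x − (40/90)·y = 1  ⇒  y = -9/13, x = 9/13
row 2 ring = −(40/90)·(-9/13) = 4/13
totals (row 1 + row 2): sun 9/13 + (-9/13) = 0, ring 9/13 + 4/13 = 1, arm 9/13 + 0 = 9/13
asked cell (row1, sun) = 9/13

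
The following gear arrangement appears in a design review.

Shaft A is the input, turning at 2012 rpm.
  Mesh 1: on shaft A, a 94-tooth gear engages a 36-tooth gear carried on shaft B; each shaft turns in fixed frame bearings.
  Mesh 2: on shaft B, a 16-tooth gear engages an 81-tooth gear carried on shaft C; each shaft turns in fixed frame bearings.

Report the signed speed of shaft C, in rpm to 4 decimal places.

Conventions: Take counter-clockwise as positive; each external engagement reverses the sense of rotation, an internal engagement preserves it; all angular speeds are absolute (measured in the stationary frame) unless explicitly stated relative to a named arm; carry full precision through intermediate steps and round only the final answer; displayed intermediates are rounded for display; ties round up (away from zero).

topology: fixed-axis compound train — 2 meshes, A→C
mesh 1 [94T→36T]: ω = 2012.0000×94/36 = 5253.5556 rpm, sense flips to −
mesh 2 [16T→81T]: ω = 5253.5556×16/81 = 1037.7394 rpm, sense flips to +
signed output speed = +1037.7394 rpm

+1037.7394 rpm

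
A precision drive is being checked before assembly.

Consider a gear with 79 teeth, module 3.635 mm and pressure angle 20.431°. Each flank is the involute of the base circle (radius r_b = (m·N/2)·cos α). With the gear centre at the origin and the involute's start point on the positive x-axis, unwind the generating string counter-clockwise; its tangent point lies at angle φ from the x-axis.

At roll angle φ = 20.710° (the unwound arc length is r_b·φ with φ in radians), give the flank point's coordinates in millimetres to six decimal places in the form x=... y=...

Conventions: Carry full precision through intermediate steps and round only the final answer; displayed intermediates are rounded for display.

x=143.054779 y=2.090503

topology: single-mesh involute geometry — m = 3.635, N = 79
pitch radius r_p = m·N/2 = 3.635·79/2 = 143.582500
base radius r_b = r_p·cos α = 143.582500·cos 20.431° = 134.550193
roll angle φ = 20.710° = 0.36145769 rad
x = r_b·(cos φ + φ·sin φ) = 143.054779
y = r_b·(sin φ − φ·cos φ) = 2.090503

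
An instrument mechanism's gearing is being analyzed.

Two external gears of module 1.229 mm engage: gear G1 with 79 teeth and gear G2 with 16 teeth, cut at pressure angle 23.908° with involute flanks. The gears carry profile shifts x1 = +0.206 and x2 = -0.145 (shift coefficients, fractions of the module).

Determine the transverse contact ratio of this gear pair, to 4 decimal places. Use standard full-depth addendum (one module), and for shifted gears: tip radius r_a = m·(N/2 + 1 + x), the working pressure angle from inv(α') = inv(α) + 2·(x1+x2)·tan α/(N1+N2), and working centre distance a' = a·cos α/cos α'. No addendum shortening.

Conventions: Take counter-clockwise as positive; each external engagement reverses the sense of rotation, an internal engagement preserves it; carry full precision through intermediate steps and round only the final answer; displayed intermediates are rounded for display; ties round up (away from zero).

1.5252

recognized (one external pair, fixed centres): single-mesh tooth geometry, m = 1.229, N1 = 79, N2 = 16
base radii: r_b1 = 44.380169, r_b2 = 8.988389
tip radii: r_a1 = 50.027674, r_a2 = 10.882795
inv(α') = inv(23.908°) + 2·(+0.206-0.145)·tan α/(79+16) = 0.02660204  ⇒  α' = 24.07270°
a' = a·cos α / cos α' = 58.3775·cos 23.908°/cos 24.07270° = 58.452226
action lengths: √(r_a1²−r_b1²) = 23.090448, √(r_a2²−r_b2²) = 6.135479
base pitch p_b = π·m·cos α = 3.529732
CR = (23.090448 + 6.135479 − 58.452226·sin 24.07270°)/3.529732 = 1.525195
contact ratio ≈ 1.5252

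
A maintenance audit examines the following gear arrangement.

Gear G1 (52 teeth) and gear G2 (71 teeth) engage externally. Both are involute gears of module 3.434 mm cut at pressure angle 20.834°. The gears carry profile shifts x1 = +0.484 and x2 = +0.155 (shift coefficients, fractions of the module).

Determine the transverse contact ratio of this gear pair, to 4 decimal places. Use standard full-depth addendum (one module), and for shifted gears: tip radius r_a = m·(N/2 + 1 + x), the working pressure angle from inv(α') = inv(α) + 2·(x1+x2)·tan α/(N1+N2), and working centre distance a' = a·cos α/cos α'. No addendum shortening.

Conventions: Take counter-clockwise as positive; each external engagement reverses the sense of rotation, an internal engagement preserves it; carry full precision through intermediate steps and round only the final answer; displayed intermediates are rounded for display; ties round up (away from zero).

1.6572

class = single-mesh tooth geometry [involute pair 52T × 71T, m = 3.434]
base radii: r_b1 = 83.446147, r_b2 = 113.936085
tip radii: r_a1 = 94.380056, r_a2 = 125.873270
inv(α') = inv(20.834°) + 2·(+0.484+0.155)·tan α/(52+71) = 0.02087560  ⇒  α' = 22.28437°
a' = a·cos α / cos α' = 211.1910·cos 20.834°/cos 22.28437° = 213.313963
action lengths: √(r_a1²−r_b1²) = 44.094621, √(r_a2²−r_b2²) = 53.503726
base pitch p_b = π·m·cos α = 10.082839
CR = (44.094621 + 53.503726 − 213.313963·sin 22.28437°)/10.082839 = 1.657163
contact ratio ≈ 1.6572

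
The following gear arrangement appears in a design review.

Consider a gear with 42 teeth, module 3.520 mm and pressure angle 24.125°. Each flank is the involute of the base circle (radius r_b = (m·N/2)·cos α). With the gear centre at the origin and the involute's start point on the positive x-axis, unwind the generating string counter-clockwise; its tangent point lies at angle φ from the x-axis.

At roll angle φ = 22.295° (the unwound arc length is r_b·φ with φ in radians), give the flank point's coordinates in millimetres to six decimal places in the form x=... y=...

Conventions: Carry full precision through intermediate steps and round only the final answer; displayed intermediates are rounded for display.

x=72.379312 y=1.305005

recognized (one wheel, involute flank): single-mesh tooth geometry, m = 3.520, N = 42
pitch radius r_p = m·N/2 = 3.520·42/2 = 73.920000
base radius r_b = r_p·cos α = 73.920000·cos 24.125° = 67.463526
roll angle φ = 22.295° = 0.38912116 rad
x = r_b·(cos φ + φ·sin φ) = 72.379312
y = r_b·(sin φ − φ·cos φ) = 1.305005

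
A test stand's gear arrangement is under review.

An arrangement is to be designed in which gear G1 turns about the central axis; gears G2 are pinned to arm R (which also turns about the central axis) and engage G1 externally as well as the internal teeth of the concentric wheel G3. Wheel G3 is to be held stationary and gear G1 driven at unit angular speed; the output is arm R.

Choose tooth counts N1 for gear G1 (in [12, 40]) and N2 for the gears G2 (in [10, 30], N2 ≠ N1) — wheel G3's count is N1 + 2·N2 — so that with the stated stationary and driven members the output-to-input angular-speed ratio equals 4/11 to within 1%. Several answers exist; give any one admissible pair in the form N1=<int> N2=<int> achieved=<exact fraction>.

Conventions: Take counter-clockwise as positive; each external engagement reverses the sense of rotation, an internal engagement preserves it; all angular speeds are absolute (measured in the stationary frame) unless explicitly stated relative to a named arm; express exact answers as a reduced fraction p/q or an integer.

N1=32 N2=12 achieved=4/11

design class (target 4/11): planetary set
Willis with ω_ring = 0: ω_arm/ω_sun = N1/(N1+N3); set equal to 4/11  ⇒  N3/N1 = 1/(4/11) − 1 = 7/4
N3 = N1 + 2·N2  ⇒  N2/N1 = (N3/N1 − 1)/2 = (7/4 − 1)/2 = 3/8
smallest multiple with N1 ≥ 12 and N2 ≥ 10: k = 4  ⇒  N1 = 4·8 = 32, N2 = 4·3 = 12 (N1 ≤ 40, N2 ≤ 30, N2 ≠ N1 ✓), N3 = 32 + 2·12 = 56
check: N1/(N1+N3) with N1 = 32, N3 = 56 gives 4/11; |achieved − target| = 0 ≤ 1/275 ✓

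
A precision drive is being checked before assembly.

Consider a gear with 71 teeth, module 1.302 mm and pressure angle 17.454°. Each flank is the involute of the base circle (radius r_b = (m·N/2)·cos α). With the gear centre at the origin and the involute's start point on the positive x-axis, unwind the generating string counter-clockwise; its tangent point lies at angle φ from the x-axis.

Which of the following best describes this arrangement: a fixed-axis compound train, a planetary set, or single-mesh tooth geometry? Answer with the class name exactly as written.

class = single-mesh tooth geometry [base-circle involute, m = 1.302, 71T]
classification: single-mesh tooth geometry

single-mesh tooth geometry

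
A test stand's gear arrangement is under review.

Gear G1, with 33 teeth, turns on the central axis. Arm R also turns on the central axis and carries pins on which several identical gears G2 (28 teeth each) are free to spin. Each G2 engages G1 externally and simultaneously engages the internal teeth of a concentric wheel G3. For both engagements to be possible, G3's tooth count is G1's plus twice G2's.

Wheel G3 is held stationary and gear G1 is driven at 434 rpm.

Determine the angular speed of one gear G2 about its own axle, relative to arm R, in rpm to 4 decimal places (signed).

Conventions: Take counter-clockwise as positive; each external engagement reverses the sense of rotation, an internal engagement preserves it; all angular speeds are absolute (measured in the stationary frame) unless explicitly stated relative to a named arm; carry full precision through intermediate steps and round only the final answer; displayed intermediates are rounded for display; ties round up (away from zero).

topology: planetary set — G1 33T / G2 28T / G3 89T, arm = carrier (Willis)
normalise by the input: solve with ω_sun = 1, then scale by 434 rpm
ring teeth: 33 + 2·28 = 89
33(ω_sun−ω_arm) = −89(ω_ring−ω_arm),  ω_ring = 0, ω_sun = 1
33(1−ω_arm) = −89(0−ω_arm)  ⇒  122·ω_arm = 33  ⇒  ω_arm = 33/122
sun–planet mesh: 33·(1−33/122) = −28·(ω_p−ω_arm)  ⇒  ω_p−ω_arm = -2937/3416
scale: ω_p−ω_arm = -2937/3416 × 434 rpm = -373.1434 rpm

-373.1434 rpm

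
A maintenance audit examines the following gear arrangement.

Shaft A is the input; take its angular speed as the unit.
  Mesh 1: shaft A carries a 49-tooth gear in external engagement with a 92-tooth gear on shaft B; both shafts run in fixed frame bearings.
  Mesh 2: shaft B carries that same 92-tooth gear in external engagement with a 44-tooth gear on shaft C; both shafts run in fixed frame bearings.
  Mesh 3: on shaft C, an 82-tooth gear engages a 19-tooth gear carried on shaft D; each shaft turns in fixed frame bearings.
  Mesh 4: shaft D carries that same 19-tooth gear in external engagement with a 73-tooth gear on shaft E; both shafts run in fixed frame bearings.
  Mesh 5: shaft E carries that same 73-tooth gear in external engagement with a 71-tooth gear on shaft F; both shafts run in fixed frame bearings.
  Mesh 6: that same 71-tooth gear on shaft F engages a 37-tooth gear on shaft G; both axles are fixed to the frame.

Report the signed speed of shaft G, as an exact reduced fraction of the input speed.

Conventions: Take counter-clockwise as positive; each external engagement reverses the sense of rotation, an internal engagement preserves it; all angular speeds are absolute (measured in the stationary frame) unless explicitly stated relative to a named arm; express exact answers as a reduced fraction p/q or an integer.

2009/814

6-mesh fixed-axis compound train (all bearings frame-fixed)
mesh 1 [49T→92T]: |ω|/ω_in = 1×49/92 = 49/92, sense flips to −
mesh 2 [92T→44T]: |ω|/ω_in = (49/92)×92/44 = 49/44, sense flips to +
mesh 3 [82T→19T]: |ω|/ω_in = (49/44)×82/19 = 2009/418, sense flips to −
mesh 4 [19T→73T]: |ω|/ω_in = (2009/418)×19/73 = 2009/1606, sense flips to +
mesh 5 [73T→71T]: |ω|/ω_in = (2009/1606)×73/71 = 2009/1562, sense flips to −
mesh 6 [71T→37T]: |ω|/ω_in = (2009/1562)×71/37 = 2009/814, sense flips to +
signed output speed (× input speed) = 2009/814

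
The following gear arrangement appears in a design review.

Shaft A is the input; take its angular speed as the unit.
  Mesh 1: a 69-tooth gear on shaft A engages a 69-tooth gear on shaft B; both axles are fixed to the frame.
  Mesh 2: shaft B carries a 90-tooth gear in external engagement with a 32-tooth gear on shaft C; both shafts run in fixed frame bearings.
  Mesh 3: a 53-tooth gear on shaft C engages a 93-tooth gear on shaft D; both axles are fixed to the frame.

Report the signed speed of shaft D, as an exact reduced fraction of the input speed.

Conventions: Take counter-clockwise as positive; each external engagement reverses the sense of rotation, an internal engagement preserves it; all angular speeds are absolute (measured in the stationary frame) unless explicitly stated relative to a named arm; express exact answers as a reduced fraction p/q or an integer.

3-mesh fixed-axis compound train (all bearings frame-fixed)
mesh 1 [69T→69T]: |ω|/ω_in = 1×69/69 = 1, sense flips to −
mesh 2 [90T→32T]: |ω|/ω_in = 1×90/32 = 45/16, sense flips to +
mesh 3 [53T→93T]: |ω|/ω_in = (45/16)×53/93 = 795/496, sense flips to −
signed output speed (× input speed) = -795/496

-795/496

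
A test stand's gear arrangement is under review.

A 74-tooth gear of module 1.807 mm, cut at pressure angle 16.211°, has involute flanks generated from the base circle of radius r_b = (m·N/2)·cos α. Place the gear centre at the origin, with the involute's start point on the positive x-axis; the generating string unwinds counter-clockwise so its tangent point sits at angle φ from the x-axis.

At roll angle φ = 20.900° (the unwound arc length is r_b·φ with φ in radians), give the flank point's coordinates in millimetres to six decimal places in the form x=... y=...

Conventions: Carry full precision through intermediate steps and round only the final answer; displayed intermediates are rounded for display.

topology: single-mesh involute geometry — m = 1.807, N = 74
pitch radius r_p = m·N/2 = 1.807·74/2 = 66.859000
base radius r_b = r_p·cos α = 66.859000·cos 16.211° = 64.200693
roll angle φ = 20.900° = 0.36477381 rad
x = r_b·(cos φ + φ·sin φ) = 68.330926
y = r_b·(sin φ − φ·cos φ) = 1.024943

x=68.330926 y=1.024943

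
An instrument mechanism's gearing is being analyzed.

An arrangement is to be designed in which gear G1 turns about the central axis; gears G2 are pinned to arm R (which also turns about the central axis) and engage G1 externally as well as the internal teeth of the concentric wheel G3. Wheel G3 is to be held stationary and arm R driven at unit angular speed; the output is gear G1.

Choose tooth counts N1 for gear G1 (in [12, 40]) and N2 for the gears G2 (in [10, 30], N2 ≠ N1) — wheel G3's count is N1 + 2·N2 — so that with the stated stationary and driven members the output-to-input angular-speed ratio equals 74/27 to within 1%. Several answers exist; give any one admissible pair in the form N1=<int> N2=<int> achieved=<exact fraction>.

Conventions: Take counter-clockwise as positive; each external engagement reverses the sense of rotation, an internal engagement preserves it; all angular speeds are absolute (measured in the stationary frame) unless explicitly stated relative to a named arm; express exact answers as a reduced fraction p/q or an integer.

N1=27 N2=10 achieved=74/27

design class (target 74/27): planetary set
Willis with ω_ring = 0: ω_sun/ω_arm = (N1+N3)/N1; set equal to 74/27  ⇒  N3/N1 = 74/27 − 1 = 47/27
N3 = N1 + 2·N2  ⇒  N2/N1 = (N3/N1 − 1)/2 = (47/27 − 1)/2 = 10/27
smallest multiple with N1 ≥ 12 and N2 ≥ 10: k = 1  ⇒  N1 = 1·27 = 27, N2 = 1·10 = 10 (N1 ≤ 40, N2 ≤ 30, N2 ≠ N1 ✓), N3 = 27 + 2·10 = 47
check: (N1+N3)/N1 with N1 = 27, N3 = 47 gives 74/27; |achieved − target| = 0 ≤ 37/1350 ✓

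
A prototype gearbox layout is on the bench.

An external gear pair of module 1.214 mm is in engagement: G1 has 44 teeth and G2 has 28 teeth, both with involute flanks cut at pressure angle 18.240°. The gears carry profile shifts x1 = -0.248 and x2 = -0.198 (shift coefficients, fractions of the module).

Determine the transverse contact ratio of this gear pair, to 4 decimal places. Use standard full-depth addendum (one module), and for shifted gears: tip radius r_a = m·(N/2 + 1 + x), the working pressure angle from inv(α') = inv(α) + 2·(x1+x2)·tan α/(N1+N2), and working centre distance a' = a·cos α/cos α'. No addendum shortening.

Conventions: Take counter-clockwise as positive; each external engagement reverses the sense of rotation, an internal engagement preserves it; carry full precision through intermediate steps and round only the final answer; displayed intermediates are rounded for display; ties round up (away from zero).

1.9677

single-mesh involute tooth geometry (44T engaging 28T at module 1.214)
base radii: r_b1 = 25.366024, r_b2 = 16.142015
tip radii: r_a1 = 27.620928, r_a2 = 17.969628
inv(α') = inv(18.240°) + 2·(-0.248-0.198)·tan α/(44+28) = 0.00712615  ⇒  α' = 15.74015°
a' = a·cos α / cos α' = 43.7040·cos 18.240°/cos 15.74015° = 43.125151
action lengths: √(r_a1²−r_b1²) = 10.930714, √(r_a2²−r_b2²) = 7.895751
base pitch p_b = π·m·cos α = 3.622260
CR = (10.930714 + 7.895751 − 43.125151·sin 15.74015°)/3.622260 = 1.967747
contact ratio ≈ 1.9677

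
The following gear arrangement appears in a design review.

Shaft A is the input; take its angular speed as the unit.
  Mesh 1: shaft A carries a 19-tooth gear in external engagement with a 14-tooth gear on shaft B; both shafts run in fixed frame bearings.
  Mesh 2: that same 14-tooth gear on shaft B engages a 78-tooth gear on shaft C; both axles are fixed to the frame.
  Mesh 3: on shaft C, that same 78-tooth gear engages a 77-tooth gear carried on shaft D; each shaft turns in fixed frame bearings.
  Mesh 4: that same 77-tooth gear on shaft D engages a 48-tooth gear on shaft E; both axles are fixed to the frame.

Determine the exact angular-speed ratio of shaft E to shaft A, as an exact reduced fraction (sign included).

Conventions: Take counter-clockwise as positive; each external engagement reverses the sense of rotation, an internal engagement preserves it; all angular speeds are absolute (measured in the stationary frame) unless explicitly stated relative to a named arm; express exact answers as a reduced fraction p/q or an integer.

class = fixed-axis compound train [4 meshes; 4 ratios multiply, 4 sense flips]
mesh 1 [19T→14T]: running ratio 19/14, sense −
mesh 2 [14T→78T]: running ratio 19/78, sense +
mesh 3 [78T→77T]: running ratio 19/77, sense −
mesh 4 [77T→48T]: running ratio 19/48, sense +
ω_out/ω_in = 19/48

19/48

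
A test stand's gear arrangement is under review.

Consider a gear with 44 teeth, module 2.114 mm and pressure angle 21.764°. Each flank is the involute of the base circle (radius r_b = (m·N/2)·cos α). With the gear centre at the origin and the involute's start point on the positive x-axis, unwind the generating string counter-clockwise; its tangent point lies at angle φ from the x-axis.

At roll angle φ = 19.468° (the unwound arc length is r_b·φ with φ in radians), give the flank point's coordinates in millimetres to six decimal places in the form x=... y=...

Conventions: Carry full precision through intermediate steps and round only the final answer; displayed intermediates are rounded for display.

class = single-mesh tooth geometry [base-circle involute, m = 2.114, 44T]
pitch radius r_p = m·N/2 = 2.114·44/2 = 46.508000
base radius r_b = r_p·cos α = 46.508000·cos 21.764° = 43.192862
roll angle φ = 19.468° = 0.33978070 rad
x = r_b·(cos φ + φ·sin φ) = 45.614686
y = r_b·(sin φ − φ·cos φ) = 0.558296

x=45.614686 y=0.558296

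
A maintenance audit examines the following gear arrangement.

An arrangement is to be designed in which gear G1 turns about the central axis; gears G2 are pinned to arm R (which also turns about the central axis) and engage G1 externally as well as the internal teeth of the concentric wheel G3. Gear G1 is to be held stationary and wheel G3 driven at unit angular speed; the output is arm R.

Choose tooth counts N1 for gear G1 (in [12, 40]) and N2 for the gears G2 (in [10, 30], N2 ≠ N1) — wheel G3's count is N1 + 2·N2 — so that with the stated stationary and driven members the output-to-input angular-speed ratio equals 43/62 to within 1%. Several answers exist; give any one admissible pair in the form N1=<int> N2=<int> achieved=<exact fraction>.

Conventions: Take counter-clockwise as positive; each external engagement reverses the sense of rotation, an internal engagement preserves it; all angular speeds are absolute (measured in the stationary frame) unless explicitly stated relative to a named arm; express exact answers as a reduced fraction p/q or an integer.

topology: planetary set — design target 43/62, arm = carrier (Willis)
Willis with ω_sun = 0: ω_arm/ω_ring = N3/(N1+N3); set equal to 43/62  ⇒  N3/N1 = (43/62)/(1 − 43/62) = 43/19
N3 = N1 + 2·N2  ⇒  N2/N1 = (N3/N1 − 1)/2 = (43/19 − 1)/2 = 12/19
smallest multiple with N1 ≥ 12 and N2 ≥ 10: k = 1  ⇒  N1 = 1·19 = 19, N2 = 1·12 = 12 (N1 ≤ 40, N2 ≤ 30, N2 ≠ N1 ✓), N3 = 19 + 2·12 = 43
check: N3/(N1+N3) with N1 = 19, N3 = 43 gives 43/62; |achieved − target| = 0 ≤ 43/6200 ✓

N1=19 N2=12 achieved=43/62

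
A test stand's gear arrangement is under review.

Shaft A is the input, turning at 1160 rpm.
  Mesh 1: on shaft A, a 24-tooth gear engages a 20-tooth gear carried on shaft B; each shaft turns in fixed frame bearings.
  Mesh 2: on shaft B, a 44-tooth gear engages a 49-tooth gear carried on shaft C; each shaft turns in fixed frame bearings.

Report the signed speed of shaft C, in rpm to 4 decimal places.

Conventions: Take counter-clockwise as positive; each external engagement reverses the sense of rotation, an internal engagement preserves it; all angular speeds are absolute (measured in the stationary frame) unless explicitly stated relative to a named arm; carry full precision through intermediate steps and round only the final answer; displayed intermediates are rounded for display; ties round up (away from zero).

+1249.9592 rpm

class = fixed-axis compound train [2 meshes; 2 ratios multiply, 2 sense flips]
mesh 1 [24T→20T]: ω = 1160.0000×24/20 = 1392.0000 rpm, sense flips to −
mesh 2 [44T→49T]: ω = 1392.0000×44/49 = 1249.9592 rpm, sense flips to +
signed output speed = +1249.9592 rpm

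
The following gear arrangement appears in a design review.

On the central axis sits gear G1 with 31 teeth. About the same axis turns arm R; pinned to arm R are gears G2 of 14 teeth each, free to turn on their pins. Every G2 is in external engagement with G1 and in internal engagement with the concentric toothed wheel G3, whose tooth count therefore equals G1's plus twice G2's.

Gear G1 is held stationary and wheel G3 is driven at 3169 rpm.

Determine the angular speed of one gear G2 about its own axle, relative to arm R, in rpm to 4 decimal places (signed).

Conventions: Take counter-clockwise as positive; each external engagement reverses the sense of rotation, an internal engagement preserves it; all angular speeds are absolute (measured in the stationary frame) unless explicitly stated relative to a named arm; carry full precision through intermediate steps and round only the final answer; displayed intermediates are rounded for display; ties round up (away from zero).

recognized (axles ride arm R): planetary set, 31/14/59 teeth
normalise by the input: solve with ω_ring = 1, then scale by 3169 rpm
ring teeth: 31 + 2·14 = 59
31(ω_sun−ω_arm) = −59(ω_ring−ω_arm),  ω_sun = 0, ω_ring = 1
31(0−ω_arm) = −59(1−ω_arm)  ⇒  90·ω_arm = 59  ⇒  ω_arm = 59/90
sun–planet mesh: 31·(0−59/90) = −14·(ω_p−ω_arm)  ⇒  ω_p−ω_arm = 1829/1260
scale: ω_p−ω_arm = 1829/1260 × 3169 rpm = +4600.0802 rpm

+4600.0802 rpm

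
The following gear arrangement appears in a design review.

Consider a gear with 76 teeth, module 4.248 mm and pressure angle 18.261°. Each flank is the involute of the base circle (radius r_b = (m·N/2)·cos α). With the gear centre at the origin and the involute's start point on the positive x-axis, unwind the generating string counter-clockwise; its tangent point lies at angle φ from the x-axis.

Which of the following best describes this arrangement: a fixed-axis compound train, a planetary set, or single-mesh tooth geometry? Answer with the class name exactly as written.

single-mesh tooth geometry

class = single-mesh tooth geometry [base-circle involute, m = 4.248, 76T]
classification: single-mesh tooth geometry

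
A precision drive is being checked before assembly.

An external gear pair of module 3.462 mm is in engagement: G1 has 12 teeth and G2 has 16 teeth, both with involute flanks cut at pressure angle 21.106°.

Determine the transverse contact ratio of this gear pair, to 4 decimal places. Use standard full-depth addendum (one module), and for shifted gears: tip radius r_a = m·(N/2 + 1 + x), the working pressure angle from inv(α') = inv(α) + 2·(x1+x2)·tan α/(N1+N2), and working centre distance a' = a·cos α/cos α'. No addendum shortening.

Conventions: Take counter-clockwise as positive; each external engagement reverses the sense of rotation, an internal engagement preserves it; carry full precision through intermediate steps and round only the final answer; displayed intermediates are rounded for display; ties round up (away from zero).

recognized (one external pair, fixed centres): single-mesh tooth geometry, m = 3.462, N1 = 12, N2 = 16
base radii: r_b1 = 19.378528, r_b2 = 25.838037
tip radii: r_a1 = 24.234000, r_a2 = 31.158000
no profile shift: α' = α, a' = a
action lengths: √(r_a1²−r_b1²) = 14.551956, √(r_a2²−r_b2²) = 17.413122
base pitch p_b = π·m·cos α = 10.146573
CR = (14.551956 + 17.413122 − 48.468000·sin 21.10600°)/10.146573 = 1.430238
contact ratio ≈ 1.4302

1.4302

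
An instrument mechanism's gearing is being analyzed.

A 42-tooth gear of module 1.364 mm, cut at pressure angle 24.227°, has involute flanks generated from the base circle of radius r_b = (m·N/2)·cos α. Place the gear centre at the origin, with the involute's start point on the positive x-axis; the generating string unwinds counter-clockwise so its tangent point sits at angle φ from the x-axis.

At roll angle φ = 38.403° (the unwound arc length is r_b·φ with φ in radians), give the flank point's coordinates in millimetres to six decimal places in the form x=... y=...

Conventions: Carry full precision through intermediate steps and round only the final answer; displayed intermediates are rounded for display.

x=31.345954 y=2.505893

class = single-mesh tooth geometry [base-circle involute, m = 1.364, 42T]
pitch radius r_p = m·N/2 = 1.364·42/2 = 28.644000
base radius r_b = r_p·cos α = 28.644000·cos 24.227° = 26.121232
roll angle φ = 38.403° = 0.67025879 rad
x = r_b·(cos φ + φ·sin φ) = 31.345954
y = r_b·(sin φ − φ·cos φ) = 2.505893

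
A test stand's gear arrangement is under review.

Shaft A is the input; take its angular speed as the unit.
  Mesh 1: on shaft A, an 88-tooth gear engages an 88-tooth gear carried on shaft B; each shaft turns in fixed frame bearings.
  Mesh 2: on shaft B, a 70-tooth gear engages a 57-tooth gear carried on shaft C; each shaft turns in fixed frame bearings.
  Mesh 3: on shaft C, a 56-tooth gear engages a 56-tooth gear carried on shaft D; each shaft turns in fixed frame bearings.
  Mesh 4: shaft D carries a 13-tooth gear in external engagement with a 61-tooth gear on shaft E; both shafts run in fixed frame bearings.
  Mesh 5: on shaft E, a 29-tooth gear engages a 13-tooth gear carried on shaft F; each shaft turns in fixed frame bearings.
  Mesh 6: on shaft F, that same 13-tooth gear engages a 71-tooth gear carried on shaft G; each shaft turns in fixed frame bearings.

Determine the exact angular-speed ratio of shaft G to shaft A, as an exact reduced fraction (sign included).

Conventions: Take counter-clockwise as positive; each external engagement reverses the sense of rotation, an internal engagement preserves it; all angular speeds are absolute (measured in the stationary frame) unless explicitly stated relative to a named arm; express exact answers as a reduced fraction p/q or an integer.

class = fixed-axis compound train [6 meshes; 6 ratios multiply, 6 sense flips]
mesh 1 [88T→88T]: running ratio 1, sense −
mesh 2 [70T→57T]: running ratio 70/57, sense +
mesh 3 [56T→56T]: running ratio 70/57, sense −
mesh 4 [13T→61T]: running ratio 910/3477, sense +
mesh 5 [29T→13T]: running ratio 2030/3477, sense −
mesh 6 [13T→71T]: running ratio 26390/246867, sense +
ω_out/ω_in = 26390/246867

26390/246867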